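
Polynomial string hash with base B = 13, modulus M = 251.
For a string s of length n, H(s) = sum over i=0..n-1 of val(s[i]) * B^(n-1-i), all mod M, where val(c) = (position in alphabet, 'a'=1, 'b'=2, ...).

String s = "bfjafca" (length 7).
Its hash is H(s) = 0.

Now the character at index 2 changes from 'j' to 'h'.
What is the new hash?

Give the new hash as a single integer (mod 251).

val('j') = 10, val('h') = 8
Position k = 2, exponent = n-1-k = 4
B^4 mod M = 13^4 mod 251 = 198
Delta = (8 - 10) * 198 mod 251 = 106
New hash = (0 + 106) mod 251 = 106

Answer: 106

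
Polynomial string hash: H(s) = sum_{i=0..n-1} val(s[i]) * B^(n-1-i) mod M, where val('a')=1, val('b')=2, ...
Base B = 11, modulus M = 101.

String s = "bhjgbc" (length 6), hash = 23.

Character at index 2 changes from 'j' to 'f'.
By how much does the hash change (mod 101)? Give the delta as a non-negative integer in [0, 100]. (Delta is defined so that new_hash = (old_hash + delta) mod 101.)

Delta formula: (val(new) - val(old)) * B^(n-1-k) mod M
  val('f') - val('j') = 6 - 10 = -4
  B^(n-1-k) = 11^3 mod 101 = 18
  Delta = -4 * 18 mod 101 = 29

Answer: 29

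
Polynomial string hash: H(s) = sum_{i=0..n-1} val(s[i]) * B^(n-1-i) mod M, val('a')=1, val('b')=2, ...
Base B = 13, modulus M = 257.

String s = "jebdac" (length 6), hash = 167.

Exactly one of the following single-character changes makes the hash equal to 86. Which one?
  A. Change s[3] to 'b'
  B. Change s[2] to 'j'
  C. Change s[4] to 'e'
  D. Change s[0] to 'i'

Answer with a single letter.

Answer: A

Derivation:
Option A: s[3]='d'->'b', delta=(2-4)*13^2 mod 257 = 176, hash=167+176 mod 257 = 86 <-- target
Option B: s[2]='b'->'j', delta=(10-2)*13^3 mod 257 = 100, hash=167+100 mod 257 = 10
Option C: s[4]='a'->'e', delta=(5-1)*13^1 mod 257 = 52, hash=167+52 mod 257 = 219
Option D: s[0]='j'->'i', delta=(9-10)*13^5 mod 257 = 72, hash=167+72 mod 257 = 239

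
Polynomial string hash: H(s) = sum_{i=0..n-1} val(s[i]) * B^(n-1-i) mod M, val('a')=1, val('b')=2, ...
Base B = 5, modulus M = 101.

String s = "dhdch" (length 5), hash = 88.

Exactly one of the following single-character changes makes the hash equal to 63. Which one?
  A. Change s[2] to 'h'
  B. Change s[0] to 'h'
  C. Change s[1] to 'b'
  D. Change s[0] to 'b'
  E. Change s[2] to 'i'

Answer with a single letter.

Answer: B

Derivation:
Option A: s[2]='d'->'h', delta=(8-4)*5^2 mod 101 = 100, hash=88+100 mod 101 = 87
Option B: s[0]='d'->'h', delta=(8-4)*5^4 mod 101 = 76, hash=88+76 mod 101 = 63 <-- target
Option C: s[1]='h'->'b', delta=(2-8)*5^3 mod 101 = 58, hash=88+58 mod 101 = 45
Option D: s[0]='d'->'b', delta=(2-4)*5^4 mod 101 = 63, hash=88+63 mod 101 = 50
Option E: s[2]='d'->'i', delta=(9-4)*5^2 mod 101 = 24, hash=88+24 mod 101 = 11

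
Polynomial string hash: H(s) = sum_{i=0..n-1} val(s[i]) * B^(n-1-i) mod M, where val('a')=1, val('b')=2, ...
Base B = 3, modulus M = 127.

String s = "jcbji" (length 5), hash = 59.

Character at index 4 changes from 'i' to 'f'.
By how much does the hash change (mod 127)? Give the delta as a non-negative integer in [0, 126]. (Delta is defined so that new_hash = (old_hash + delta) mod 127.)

Answer: 124

Derivation:
Delta formula: (val(new) - val(old)) * B^(n-1-k) mod M
  val('f') - val('i') = 6 - 9 = -3
  B^(n-1-k) = 3^0 mod 127 = 1
  Delta = -3 * 1 mod 127 = 124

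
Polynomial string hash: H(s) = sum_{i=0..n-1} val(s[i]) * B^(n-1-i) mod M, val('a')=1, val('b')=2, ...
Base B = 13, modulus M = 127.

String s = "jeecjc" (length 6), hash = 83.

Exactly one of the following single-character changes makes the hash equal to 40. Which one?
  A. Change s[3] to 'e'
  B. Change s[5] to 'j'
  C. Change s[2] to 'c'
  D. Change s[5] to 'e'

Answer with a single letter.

Answer: A

Derivation:
Option A: s[3]='c'->'e', delta=(5-3)*13^2 mod 127 = 84, hash=83+84 mod 127 = 40 <-- target
Option B: s[5]='c'->'j', delta=(10-3)*13^0 mod 127 = 7, hash=83+7 mod 127 = 90
Option C: s[2]='e'->'c', delta=(3-5)*13^3 mod 127 = 51, hash=83+51 mod 127 = 7
Option D: s[5]='c'->'e', delta=(5-3)*13^0 mod 127 = 2, hash=83+2 mod 127 = 85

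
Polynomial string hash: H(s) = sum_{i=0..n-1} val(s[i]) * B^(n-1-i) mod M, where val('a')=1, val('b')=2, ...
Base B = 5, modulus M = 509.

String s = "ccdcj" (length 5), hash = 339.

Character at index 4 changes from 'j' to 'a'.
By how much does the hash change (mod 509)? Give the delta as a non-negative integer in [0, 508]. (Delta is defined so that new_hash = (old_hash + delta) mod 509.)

Delta formula: (val(new) - val(old)) * B^(n-1-k) mod M
  val('a') - val('j') = 1 - 10 = -9
  B^(n-1-k) = 5^0 mod 509 = 1
  Delta = -9 * 1 mod 509 = 500

Answer: 500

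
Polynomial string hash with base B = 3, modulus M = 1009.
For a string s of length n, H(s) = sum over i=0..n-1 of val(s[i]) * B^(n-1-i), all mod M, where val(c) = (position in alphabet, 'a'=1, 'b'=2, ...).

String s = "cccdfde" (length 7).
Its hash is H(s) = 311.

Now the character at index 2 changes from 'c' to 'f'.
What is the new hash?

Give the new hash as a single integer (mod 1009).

val('c') = 3, val('f') = 6
Position k = 2, exponent = n-1-k = 4
B^4 mod M = 3^4 mod 1009 = 81
Delta = (6 - 3) * 81 mod 1009 = 243
New hash = (311 + 243) mod 1009 = 554

Answer: 554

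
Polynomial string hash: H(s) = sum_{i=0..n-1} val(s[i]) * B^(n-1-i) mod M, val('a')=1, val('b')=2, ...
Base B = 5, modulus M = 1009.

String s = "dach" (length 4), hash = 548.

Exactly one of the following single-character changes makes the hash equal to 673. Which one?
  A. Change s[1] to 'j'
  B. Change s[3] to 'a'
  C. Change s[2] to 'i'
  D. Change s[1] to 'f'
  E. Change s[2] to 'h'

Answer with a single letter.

Option A: s[1]='a'->'j', delta=(10-1)*5^2 mod 1009 = 225, hash=548+225 mod 1009 = 773
Option B: s[3]='h'->'a', delta=(1-8)*5^0 mod 1009 = 1002, hash=548+1002 mod 1009 = 541
Option C: s[2]='c'->'i', delta=(9-3)*5^1 mod 1009 = 30, hash=548+30 mod 1009 = 578
Option D: s[1]='a'->'f', delta=(6-1)*5^2 mod 1009 = 125, hash=548+125 mod 1009 = 673 <-- target
Option E: s[2]='c'->'h', delta=(8-3)*5^1 mod 1009 = 25, hash=548+25 mod 1009 = 573

Answer: D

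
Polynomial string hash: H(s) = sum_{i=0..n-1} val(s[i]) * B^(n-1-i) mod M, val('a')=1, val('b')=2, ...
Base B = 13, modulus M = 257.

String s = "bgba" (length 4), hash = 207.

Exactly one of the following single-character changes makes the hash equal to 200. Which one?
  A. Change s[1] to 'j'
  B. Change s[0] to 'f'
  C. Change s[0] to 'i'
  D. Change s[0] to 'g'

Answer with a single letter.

Option A: s[1]='g'->'j', delta=(10-7)*13^2 mod 257 = 250, hash=207+250 mod 257 = 200 <-- target
Option B: s[0]='b'->'f', delta=(6-2)*13^3 mod 257 = 50, hash=207+50 mod 257 = 0
Option C: s[0]='b'->'i', delta=(9-2)*13^3 mod 257 = 216, hash=207+216 mod 257 = 166
Option D: s[0]='b'->'g', delta=(7-2)*13^3 mod 257 = 191, hash=207+191 mod 257 = 141

Answer: A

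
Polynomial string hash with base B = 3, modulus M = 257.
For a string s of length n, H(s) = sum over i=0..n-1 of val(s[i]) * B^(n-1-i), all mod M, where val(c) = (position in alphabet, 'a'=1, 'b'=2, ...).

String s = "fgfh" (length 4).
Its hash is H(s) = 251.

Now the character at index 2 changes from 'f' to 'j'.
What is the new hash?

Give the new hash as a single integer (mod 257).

Answer: 6

Derivation:
val('f') = 6, val('j') = 10
Position k = 2, exponent = n-1-k = 1
B^1 mod M = 3^1 mod 257 = 3
Delta = (10 - 6) * 3 mod 257 = 12
New hash = (251 + 12) mod 257 = 6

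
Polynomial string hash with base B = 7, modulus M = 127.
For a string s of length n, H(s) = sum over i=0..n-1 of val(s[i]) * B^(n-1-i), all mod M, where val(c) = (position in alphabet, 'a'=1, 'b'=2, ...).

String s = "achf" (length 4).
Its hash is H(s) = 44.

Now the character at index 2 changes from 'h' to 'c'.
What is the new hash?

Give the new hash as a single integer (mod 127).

Answer: 9

Derivation:
val('h') = 8, val('c') = 3
Position k = 2, exponent = n-1-k = 1
B^1 mod M = 7^1 mod 127 = 7
Delta = (3 - 8) * 7 mod 127 = 92
New hash = (44 + 92) mod 127 = 9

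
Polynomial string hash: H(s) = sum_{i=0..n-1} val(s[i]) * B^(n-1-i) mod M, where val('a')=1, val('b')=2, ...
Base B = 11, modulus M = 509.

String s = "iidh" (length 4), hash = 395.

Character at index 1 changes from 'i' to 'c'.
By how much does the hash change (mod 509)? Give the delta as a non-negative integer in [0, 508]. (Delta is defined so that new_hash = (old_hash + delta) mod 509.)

Delta formula: (val(new) - val(old)) * B^(n-1-k) mod M
  val('c') - val('i') = 3 - 9 = -6
  B^(n-1-k) = 11^2 mod 509 = 121
  Delta = -6 * 121 mod 509 = 292

Answer: 292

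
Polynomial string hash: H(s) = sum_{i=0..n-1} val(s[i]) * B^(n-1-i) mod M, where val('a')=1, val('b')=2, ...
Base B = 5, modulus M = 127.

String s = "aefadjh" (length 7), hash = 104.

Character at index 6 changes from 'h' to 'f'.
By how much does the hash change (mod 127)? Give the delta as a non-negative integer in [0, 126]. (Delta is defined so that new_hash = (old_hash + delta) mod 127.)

Answer: 125

Derivation:
Delta formula: (val(new) - val(old)) * B^(n-1-k) mod M
  val('f') - val('h') = 6 - 8 = -2
  B^(n-1-k) = 5^0 mod 127 = 1
  Delta = -2 * 1 mod 127 = 125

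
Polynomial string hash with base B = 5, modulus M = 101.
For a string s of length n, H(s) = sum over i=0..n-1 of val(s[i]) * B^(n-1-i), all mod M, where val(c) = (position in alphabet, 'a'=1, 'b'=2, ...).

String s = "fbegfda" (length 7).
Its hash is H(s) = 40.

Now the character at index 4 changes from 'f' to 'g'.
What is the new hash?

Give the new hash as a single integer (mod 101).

Answer: 65

Derivation:
val('f') = 6, val('g') = 7
Position k = 4, exponent = n-1-k = 2
B^2 mod M = 5^2 mod 101 = 25
Delta = (7 - 6) * 25 mod 101 = 25
New hash = (40 + 25) mod 101 = 65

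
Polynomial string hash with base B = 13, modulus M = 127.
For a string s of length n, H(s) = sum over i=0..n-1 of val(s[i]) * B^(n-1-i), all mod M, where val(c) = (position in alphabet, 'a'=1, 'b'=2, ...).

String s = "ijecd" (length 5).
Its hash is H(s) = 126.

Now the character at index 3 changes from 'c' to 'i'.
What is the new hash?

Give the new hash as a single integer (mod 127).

Answer: 77

Derivation:
val('c') = 3, val('i') = 9
Position k = 3, exponent = n-1-k = 1
B^1 mod M = 13^1 mod 127 = 13
Delta = (9 - 3) * 13 mod 127 = 78
New hash = (126 + 78) mod 127 = 77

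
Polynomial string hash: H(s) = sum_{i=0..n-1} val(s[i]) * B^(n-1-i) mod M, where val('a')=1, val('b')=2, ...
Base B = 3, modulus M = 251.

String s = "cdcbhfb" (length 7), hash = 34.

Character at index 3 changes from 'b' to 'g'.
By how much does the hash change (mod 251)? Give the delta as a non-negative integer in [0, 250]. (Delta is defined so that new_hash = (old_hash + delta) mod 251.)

Delta formula: (val(new) - val(old)) * B^(n-1-k) mod M
  val('g') - val('b') = 7 - 2 = 5
  B^(n-1-k) = 3^3 mod 251 = 27
  Delta = 5 * 27 mod 251 = 135

Answer: 135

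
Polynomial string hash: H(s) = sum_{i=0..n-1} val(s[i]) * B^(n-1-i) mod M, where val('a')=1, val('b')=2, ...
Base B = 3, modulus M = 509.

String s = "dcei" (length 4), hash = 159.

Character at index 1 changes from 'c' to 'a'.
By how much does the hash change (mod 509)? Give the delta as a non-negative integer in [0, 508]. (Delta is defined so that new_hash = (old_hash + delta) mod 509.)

Answer: 491

Derivation:
Delta formula: (val(new) - val(old)) * B^(n-1-k) mod M
  val('a') - val('c') = 1 - 3 = -2
  B^(n-1-k) = 3^2 mod 509 = 9
  Delta = -2 * 9 mod 509 = 491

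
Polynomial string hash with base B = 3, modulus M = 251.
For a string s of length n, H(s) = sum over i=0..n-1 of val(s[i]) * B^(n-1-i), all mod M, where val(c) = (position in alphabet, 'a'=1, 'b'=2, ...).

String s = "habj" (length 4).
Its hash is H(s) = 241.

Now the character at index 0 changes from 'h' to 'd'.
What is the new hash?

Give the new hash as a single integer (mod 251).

val('h') = 8, val('d') = 4
Position k = 0, exponent = n-1-k = 3
B^3 mod M = 3^3 mod 251 = 27
Delta = (4 - 8) * 27 mod 251 = 143
New hash = (241 + 143) mod 251 = 133

Answer: 133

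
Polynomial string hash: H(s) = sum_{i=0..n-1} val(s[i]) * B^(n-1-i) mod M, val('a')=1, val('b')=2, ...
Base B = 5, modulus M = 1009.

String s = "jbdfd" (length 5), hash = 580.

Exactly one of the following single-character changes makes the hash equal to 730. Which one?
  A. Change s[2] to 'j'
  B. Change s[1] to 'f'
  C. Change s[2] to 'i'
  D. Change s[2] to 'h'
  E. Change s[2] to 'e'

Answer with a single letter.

Option A: s[2]='d'->'j', delta=(10-4)*5^2 mod 1009 = 150, hash=580+150 mod 1009 = 730 <-- target
Option B: s[1]='b'->'f', delta=(6-2)*5^3 mod 1009 = 500, hash=580+500 mod 1009 = 71
Option C: s[2]='d'->'i', delta=(9-4)*5^2 mod 1009 = 125, hash=580+125 mod 1009 = 705
Option D: s[2]='d'->'h', delta=(8-4)*5^2 mod 1009 = 100, hash=580+100 mod 1009 = 680
Option E: s[2]='d'->'e', delta=(5-4)*5^2 mod 1009 = 25, hash=580+25 mod 1009 = 605

Answer: A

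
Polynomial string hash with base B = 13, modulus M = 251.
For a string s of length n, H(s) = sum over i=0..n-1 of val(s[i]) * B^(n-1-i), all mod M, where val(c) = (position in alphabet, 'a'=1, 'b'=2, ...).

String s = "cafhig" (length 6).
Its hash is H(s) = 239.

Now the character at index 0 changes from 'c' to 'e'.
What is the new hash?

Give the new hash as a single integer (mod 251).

val('c') = 3, val('e') = 5
Position k = 0, exponent = n-1-k = 5
B^5 mod M = 13^5 mod 251 = 64
Delta = (5 - 3) * 64 mod 251 = 128
New hash = (239 + 128) mod 251 = 116

Answer: 116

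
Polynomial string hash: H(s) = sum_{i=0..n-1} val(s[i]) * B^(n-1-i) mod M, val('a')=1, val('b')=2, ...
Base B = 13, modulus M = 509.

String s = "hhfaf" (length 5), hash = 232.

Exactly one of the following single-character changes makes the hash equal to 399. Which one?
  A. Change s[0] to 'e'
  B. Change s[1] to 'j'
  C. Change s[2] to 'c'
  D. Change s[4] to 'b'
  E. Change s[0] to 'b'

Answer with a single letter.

Answer: E

Derivation:
Option A: s[0]='h'->'e', delta=(5-8)*13^4 mod 509 = 338, hash=232+338 mod 509 = 61
Option B: s[1]='h'->'j', delta=(10-8)*13^3 mod 509 = 322, hash=232+322 mod 509 = 45
Option C: s[2]='f'->'c', delta=(3-6)*13^2 mod 509 = 2, hash=232+2 mod 509 = 234
Option D: s[4]='f'->'b', delta=(2-6)*13^0 mod 509 = 505, hash=232+505 mod 509 = 228
Option E: s[0]='h'->'b', delta=(2-8)*13^4 mod 509 = 167, hash=232+167 mod 509 = 399 <-- target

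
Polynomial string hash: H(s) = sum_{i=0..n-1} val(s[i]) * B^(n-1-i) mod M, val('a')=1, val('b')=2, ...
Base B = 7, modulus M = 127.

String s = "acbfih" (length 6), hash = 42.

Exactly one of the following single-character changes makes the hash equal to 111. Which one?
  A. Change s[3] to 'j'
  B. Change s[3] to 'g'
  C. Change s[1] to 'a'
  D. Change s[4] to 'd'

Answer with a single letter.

Answer: A

Derivation:
Option A: s[3]='f'->'j', delta=(10-6)*7^2 mod 127 = 69, hash=42+69 mod 127 = 111 <-- target
Option B: s[3]='f'->'g', delta=(7-6)*7^2 mod 127 = 49, hash=42+49 mod 127 = 91
Option C: s[1]='c'->'a', delta=(1-3)*7^4 mod 127 = 24, hash=42+24 mod 127 = 66
Option D: s[4]='i'->'d', delta=(4-9)*7^1 mod 127 = 92, hash=42+92 mod 127 = 7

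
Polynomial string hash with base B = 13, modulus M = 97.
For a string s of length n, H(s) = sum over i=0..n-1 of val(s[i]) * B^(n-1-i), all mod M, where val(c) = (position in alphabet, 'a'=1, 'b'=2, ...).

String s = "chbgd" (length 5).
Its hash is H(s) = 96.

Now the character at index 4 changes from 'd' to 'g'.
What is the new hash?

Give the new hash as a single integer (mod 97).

Answer: 2

Derivation:
val('d') = 4, val('g') = 7
Position k = 4, exponent = n-1-k = 0
B^0 mod M = 13^0 mod 97 = 1
Delta = (7 - 4) * 1 mod 97 = 3
New hash = (96 + 3) mod 97 = 2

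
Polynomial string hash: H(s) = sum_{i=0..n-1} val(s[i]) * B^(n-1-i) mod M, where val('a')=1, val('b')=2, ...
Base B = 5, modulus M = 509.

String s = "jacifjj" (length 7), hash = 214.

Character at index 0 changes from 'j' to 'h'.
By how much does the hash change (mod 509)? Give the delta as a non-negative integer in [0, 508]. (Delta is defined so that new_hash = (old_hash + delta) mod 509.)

Delta formula: (val(new) - val(old)) * B^(n-1-k) mod M
  val('h') - val('j') = 8 - 10 = -2
  B^(n-1-k) = 5^6 mod 509 = 355
  Delta = -2 * 355 mod 509 = 308

Answer: 308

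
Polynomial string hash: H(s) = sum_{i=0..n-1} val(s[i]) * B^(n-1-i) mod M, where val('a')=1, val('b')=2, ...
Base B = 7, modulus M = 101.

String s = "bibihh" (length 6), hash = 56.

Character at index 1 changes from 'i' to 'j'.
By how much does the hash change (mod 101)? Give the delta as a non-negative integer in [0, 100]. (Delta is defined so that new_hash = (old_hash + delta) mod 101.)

Delta formula: (val(new) - val(old)) * B^(n-1-k) mod M
  val('j') - val('i') = 10 - 9 = 1
  B^(n-1-k) = 7^4 mod 101 = 78
  Delta = 1 * 78 mod 101 = 78

Answer: 78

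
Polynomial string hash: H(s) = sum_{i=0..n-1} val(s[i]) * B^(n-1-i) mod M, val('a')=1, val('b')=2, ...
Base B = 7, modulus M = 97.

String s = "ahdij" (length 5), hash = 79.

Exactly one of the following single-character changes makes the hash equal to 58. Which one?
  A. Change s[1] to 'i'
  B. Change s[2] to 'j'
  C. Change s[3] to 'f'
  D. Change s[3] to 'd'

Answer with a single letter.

Option A: s[1]='h'->'i', delta=(9-8)*7^3 mod 97 = 52, hash=79+52 mod 97 = 34
Option B: s[2]='d'->'j', delta=(10-4)*7^2 mod 97 = 3, hash=79+3 mod 97 = 82
Option C: s[3]='i'->'f', delta=(6-9)*7^1 mod 97 = 76, hash=79+76 mod 97 = 58 <-- target
Option D: s[3]='i'->'d', delta=(4-9)*7^1 mod 97 = 62, hash=79+62 mod 97 = 44

Answer: C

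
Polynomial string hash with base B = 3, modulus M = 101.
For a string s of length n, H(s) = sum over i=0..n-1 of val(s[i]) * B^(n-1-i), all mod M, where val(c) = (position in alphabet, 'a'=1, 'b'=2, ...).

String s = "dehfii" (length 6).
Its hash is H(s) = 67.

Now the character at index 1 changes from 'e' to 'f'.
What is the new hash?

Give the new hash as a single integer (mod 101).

Answer: 47

Derivation:
val('e') = 5, val('f') = 6
Position k = 1, exponent = n-1-k = 4
B^4 mod M = 3^4 mod 101 = 81
Delta = (6 - 5) * 81 mod 101 = 81
New hash = (67 + 81) mod 101 = 47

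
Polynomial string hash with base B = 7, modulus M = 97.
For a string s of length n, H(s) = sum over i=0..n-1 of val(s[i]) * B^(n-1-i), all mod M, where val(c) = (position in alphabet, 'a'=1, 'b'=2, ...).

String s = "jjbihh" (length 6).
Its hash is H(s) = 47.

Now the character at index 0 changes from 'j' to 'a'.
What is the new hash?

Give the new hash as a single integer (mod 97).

Answer: 7

Derivation:
val('j') = 10, val('a') = 1
Position k = 0, exponent = n-1-k = 5
B^5 mod M = 7^5 mod 97 = 26
Delta = (1 - 10) * 26 mod 97 = 57
New hash = (47 + 57) mod 97 = 7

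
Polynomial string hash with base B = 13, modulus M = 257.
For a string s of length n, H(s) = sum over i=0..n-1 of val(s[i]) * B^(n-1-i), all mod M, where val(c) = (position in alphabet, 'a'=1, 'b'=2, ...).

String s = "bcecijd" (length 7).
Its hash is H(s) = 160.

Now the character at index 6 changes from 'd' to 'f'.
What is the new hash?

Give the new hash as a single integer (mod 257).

val('d') = 4, val('f') = 6
Position k = 6, exponent = n-1-k = 0
B^0 mod M = 13^0 mod 257 = 1
Delta = (6 - 4) * 1 mod 257 = 2
New hash = (160 + 2) mod 257 = 162

Answer: 162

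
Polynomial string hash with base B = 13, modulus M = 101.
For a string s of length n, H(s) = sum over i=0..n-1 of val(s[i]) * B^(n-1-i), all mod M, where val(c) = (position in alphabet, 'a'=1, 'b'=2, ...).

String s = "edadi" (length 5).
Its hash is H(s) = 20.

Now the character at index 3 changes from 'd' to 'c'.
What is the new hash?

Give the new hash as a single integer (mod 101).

val('d') = 4, val('c') = 3
Position k = 3, exponent = n-1-k = 1
B^1 mod M = 13^1 mod 101 = 13
Delta = (3 - 4) * 13 mod 101 = 88
New hash = (20 + 88) mod 101 = 7

Answer: 7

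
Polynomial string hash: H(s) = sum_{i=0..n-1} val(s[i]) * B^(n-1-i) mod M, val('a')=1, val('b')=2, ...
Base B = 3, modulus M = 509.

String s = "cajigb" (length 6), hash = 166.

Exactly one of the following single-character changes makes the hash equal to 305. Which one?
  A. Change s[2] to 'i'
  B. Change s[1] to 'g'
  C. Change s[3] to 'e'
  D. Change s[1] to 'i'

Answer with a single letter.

Answer: D

Derivation:
Option A: s[2]='j'->'i', delta=(9-10)*3^3 mod 509 = 482, hash=166+482 mod 509 = 139
Option B: s[1]='a'->'g', delta=(7-1)*3^4 mod 509 = 486, hash=166+486 mod 509 = 143
Option C: s[3]='i'->'e', delta=(5-9)*3^2 mod 509 = 473, hash=166+473 mod 509 = 130
Option D: s[1]='a'->'i', delta=(9-1)*3^4 mod 509 = 139, hash=166+139 mod 509 = 305 <-- target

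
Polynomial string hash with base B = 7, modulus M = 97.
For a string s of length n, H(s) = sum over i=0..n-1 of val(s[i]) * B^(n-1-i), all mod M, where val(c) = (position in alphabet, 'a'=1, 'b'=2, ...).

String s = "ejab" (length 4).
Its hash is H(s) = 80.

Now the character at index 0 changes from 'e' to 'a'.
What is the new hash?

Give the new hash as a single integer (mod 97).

val('e') = 5, val('a') = 1
Position k = 0, exponent = n-1-k = 3
B^3 mod M = 7^3 mod 97 = 52
Delta = (1 - 5) * 52 mod 97 = 83
New hash = (80 + 83) mod 97 = 66

Answer: 66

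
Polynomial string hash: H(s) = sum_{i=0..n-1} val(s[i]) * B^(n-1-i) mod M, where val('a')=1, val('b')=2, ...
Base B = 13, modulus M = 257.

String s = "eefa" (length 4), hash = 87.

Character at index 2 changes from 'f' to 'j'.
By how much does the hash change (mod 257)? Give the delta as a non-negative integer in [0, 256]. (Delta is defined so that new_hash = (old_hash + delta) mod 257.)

Answer: 52

Derivation:
Delta formula: (val(new) - val(old)) * B^(n-1-k) mod M
  val('j') - val('f') = 10 - 6 = 4
  B^(n-1-k) = 13^1 mod 257 = 13
  Delta = 4 * 13 mod 257 = 52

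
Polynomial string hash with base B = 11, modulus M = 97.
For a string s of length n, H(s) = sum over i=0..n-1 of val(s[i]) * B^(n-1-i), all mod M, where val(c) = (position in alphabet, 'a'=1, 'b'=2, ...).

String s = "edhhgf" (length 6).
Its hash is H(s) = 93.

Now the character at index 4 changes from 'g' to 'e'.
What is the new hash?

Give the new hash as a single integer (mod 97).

val('g') = 7, val('e') = 5
Position k = 4, exponent = n-1-k = 1
B^1 mod M = 11^1 mod 97 = 11
Delta = (5 - 7) * 11 mod 97 = 75
New hash = (93 + 75) mod 97 = 71

Answer: 71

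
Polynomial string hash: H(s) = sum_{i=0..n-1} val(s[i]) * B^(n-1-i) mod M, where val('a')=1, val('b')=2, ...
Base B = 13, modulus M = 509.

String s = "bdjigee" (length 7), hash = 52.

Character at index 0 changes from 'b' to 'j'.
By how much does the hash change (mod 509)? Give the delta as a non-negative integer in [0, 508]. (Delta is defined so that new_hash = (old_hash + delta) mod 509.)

Delta formula: (val(new) - val(old)) * B^(n-1-k) mod M
  val('j') - val('b') = 10 - 2 = 8
  B^(n-1-k) = 13^6 mod 509 = 471
  Delta = 8 * 471 mod 509 = 205

Answer: 205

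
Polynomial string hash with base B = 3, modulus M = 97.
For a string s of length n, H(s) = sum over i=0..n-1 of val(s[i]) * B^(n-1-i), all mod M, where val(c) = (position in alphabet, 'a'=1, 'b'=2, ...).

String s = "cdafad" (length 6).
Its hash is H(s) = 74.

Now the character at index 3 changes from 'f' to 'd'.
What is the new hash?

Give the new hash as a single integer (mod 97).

val('f') = 6, val('d') = 4
Position k = 3, exponent = n-1-k = 2
B^2 mod M = 3^2 mod 97 = 9
Delta = (4 - 6) * 9 mod 97 = 79
New hash = (74 + 79) mod 97 = 56

Answer: 56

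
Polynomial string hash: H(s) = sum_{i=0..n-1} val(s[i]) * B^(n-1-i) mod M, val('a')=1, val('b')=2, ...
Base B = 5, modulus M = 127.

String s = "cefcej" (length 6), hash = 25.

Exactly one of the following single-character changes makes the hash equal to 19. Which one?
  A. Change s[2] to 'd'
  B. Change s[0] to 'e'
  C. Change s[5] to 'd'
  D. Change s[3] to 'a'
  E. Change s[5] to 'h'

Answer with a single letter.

Answer: C

Derivation:
Option A: s[2]='f'->'d', delta=(4-6)*5^3 mod 127 = 4, hash=25+4 mod 127 = 29
Option B: s[0]='c'->'e', delta=(5-3)*5^5 mod 127 = 27, hash=25+27 mod 127 = 52
Option C: s[5]='j'->'d', delta=(4-10)*5^0 mod 127 = 121, hash=25+121 mod 127 = 19 <-- target
Option D: s[3]='c'->'a', delta=(1-3)*5^2 mod 127 = 77, hash=25+77 mod 127 = 102
Option E: s[5]='j'->'h', delta=(8-10)*5^0 mod 127 = 125, hash=25+125 mod 127 = 23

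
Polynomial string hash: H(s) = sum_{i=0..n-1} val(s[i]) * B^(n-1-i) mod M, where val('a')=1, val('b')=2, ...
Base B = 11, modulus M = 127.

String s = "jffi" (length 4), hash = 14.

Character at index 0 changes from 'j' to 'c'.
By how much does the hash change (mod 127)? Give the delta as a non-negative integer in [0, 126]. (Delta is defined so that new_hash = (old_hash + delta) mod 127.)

Answer: 81

Derivation:
Delta formula: (val(new) - val(old)) * B^(n-1-k) mod M
  val('c') - val('j') = 3 - 10 = -7
  B^(n-1-k) = 11^3 mod 127 = 61
  Delta = -7 * 61 mod 127 = 81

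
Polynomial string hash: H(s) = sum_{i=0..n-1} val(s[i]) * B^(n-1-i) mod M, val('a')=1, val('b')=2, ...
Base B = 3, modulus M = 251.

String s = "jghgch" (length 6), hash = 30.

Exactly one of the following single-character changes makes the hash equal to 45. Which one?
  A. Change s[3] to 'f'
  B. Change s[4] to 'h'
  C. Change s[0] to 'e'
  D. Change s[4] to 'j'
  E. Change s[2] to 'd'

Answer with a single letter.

Option A: s[3]='g'->'f', delta=(6-7)*3^2 mod 251 = 242, hash=30+242 mod 251 = 21
Option B: s[4]='c'->'h', delta=(8-3)*3^1 mod 251 = 15, hash=30+15 mod 251 = 45 <-- target
Option C: s[0]='j'->'e', delta=(5-10)*3^5 mod 251 = 40, hash=30+40 mod 251 = 70
Option D: s[4]='c'->'j', delta=(10-3)*3^1 mod 251 = 21, hash=30+21 mod 251 = 51
Option E: s[2]='h'->'d', delta=(4-8)*3^3 mod 251 = 143, hash=30+143 mod 251 = 173

Answer: B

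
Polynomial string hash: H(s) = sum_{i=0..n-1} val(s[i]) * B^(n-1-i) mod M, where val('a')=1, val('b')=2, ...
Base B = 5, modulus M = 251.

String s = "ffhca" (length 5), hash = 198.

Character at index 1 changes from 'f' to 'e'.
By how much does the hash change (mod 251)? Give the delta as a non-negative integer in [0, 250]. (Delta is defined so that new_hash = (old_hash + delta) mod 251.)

Delta formula: (val(new) - val(old)) * B^(n-1-k) mod M
  val('e') - val('f') = 5 - 6 = -1
  B^(n-1-k) = 5^3 mod 251 = 125
  Delta = -1 * 125 mod 251 = 126

Answer: 126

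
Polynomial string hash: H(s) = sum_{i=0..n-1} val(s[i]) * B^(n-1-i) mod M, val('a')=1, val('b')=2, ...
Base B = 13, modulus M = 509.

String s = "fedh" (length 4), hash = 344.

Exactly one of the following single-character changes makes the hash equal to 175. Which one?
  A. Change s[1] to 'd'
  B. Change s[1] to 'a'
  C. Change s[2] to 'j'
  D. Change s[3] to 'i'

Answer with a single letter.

Answer: A

Derivation:
Option A: s[1]='e'->'d', delta=(4-5)*13^2 mod 509 = 340, hash=344+340 mod 509 = 175 <-- target
Option B: s[1]='e'->'a', delta=(1-5)*13^2 mod 509 = 342, hash=344+342 mod 509 = 177
Option C: s[2]='d'->'j', delta=(10-4)*13^1 mod 509 = 78, hash=344+78 mod 509 = 422
Option D: s[3]='h'->'i', delta=(9-8)*13^0 mod 509 = 1, hash=344+1 mod 509 = 345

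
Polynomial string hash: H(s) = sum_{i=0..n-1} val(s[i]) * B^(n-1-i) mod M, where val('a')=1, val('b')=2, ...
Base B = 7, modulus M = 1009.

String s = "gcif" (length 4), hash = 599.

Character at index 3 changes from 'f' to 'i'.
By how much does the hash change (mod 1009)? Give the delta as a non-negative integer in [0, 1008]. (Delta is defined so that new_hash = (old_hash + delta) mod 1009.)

Delta formula: (val(new) - val(old)) * B^(n-1-k) mod M
  val('i') - val('f') = 9 - 6 = 3
  B^(n-1-k) = 7^0 mod 1009 = 1
  Delta = 3 * 1 mod 1009 = 3

Answer: 3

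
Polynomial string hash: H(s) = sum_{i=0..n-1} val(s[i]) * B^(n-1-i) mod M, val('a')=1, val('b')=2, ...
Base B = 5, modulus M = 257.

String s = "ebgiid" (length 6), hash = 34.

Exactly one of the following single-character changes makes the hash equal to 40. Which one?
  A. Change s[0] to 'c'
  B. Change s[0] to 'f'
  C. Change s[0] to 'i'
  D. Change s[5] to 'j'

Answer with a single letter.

Answer: D

Derivation:
Option A: s[0]='e'->'c', delta=(3-5)*5^5 mod 257 = 175, hash=34+175 mod 257 = 209
Option B: s[0]='e'->'f', delta=(6-5)*5^5 mod 257 = 41, hash=34+41 mod 257 = 75
Option C: s[0]='e'->'i', delta=(9-5)*5^5 mod 257 = 164, hash=34+164 mod 257 = 198
Option D: s[5]='d'->'j', delta=(10-4)*5^0 mod 257 = 6, hash=34+6 mod 257 = 40 <-- target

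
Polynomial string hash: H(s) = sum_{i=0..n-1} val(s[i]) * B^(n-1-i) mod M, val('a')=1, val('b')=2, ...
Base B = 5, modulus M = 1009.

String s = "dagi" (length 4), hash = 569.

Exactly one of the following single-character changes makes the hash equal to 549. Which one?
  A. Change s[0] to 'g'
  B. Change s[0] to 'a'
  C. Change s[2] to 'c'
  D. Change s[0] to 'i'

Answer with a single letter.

Answer: C

Derivation:
Option A: s[0]='d'->'g', delta=(7-4)*5^3 mod 1009 = 375, hash=569+375 mod 1009 = 944
Option B: s[0]='d'->'a', delta=(1-4)*5^3 mod 1009 = 634, hash=569+634 mod 1009 = 194
Option C: s[2]='g'->'c', delta=(3-7)*5^1 mod 1009 = 989, hash=569+989 mod 1009 = 549 <-- target
Option D: s[0]='d'->'i', delta=(9-4)*5^3 mod 1009 = 625, hash=569+625 mod 1009 = 185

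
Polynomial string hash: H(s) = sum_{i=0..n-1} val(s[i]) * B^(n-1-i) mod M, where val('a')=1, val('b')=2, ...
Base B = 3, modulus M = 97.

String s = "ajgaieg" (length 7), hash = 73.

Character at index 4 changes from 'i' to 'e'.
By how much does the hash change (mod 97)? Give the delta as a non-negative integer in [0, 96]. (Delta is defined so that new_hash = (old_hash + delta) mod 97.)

Answer: 61

Derivation:
Delta formula: (val(new) - val(old)) * B^(n-1-k) mod M
  val('e') - val('i') = 5 - 9 = -4
  B^(n-1-k) = 3^2 mod 97 = 9
  Delta = -4 * 9 mod 97 = 61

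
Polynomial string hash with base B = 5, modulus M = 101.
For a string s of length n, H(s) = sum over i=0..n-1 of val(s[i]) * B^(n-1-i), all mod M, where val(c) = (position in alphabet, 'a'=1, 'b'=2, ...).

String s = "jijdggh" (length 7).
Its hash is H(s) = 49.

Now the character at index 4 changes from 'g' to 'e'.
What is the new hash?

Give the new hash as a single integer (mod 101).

val('g') = 7, val('e') = 5
Position k = 4, exponent = n-1-k = 2
B^2 mod M = 5^2 mod 101 = 25
Delta = (5 - 7) * 25 mod 101 = 51
New hash = (49 + 51) mod 101 = 100

Answer: 100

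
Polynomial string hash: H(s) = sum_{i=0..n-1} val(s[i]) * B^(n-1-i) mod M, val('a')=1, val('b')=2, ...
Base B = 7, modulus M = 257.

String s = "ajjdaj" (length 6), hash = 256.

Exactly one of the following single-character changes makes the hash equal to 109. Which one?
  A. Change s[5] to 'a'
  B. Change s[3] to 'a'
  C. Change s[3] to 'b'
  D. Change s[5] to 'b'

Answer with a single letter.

Answer: B

Derivation:
Option A: s[5]='j'->'a', delta=(1-10)*7^0 mod 257 = 248, hash=256+248 mod 257 = 247
Option B: s[3]='d'->'a', delta=(1-4)*7^2 mod 257 = 110, hash=256+110 mod 257 = 109 <-- target
Option C: s[3]='d'->'b', delta=(2-4)*7^2 mod 257 = 159, hash=256+159 mod 257 = 158
Option D: s[5]='j'->'b', delta=(2-10)*7^0 mod 257 = 249, hash=256+249 mod 257 = 248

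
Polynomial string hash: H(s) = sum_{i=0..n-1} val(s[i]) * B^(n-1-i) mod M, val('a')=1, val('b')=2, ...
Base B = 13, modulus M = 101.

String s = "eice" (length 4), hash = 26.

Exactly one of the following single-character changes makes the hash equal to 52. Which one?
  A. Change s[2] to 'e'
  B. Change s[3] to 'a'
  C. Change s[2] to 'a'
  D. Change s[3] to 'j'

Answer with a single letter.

Answer: A

Derivation:
Option A: s[2]='c'->'e', delta=(5-3)*13^1 mod 101 = 26, hash=26+26 mod 101 = 52 <-- target
Option B: s[3]='e'->'a', delta=(1-5)*13^0 mod 101 = 97, hash=26+97 mod 101 = 22
Option C: s[2]='c'->'a', delta=(1-3)*13^1 mod 101 = 75, hash=26+75 mod 101 = 0
Option D: s[3]='e'->'j', delta=(10-5)*13^0 mod 101 = 5, hash=26+5 mod 101 = 31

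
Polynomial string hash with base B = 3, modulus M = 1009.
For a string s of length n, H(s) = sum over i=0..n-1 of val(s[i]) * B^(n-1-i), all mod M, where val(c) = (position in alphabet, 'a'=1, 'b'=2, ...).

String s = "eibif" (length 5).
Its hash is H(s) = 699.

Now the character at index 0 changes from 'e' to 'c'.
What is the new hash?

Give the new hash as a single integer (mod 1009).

val('e') = 5, val('c') = 3
Position k = 0, exponent = n-1-k = 4
B^4 mod M = 3^4 mod 1009 = 81
Delta = (3 - 5) * 81 mod 1009 = 847
New hash = (699 + 847) mod 1009 = 537

Answer: 537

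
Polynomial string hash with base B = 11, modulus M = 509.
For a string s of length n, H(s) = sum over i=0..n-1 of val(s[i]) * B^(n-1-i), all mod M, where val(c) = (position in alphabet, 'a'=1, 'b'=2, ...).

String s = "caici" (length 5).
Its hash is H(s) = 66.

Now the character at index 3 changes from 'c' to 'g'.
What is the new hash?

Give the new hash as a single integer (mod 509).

Answer: 110

Derivation:
val('c') = 3, val('g') = 7
Position k = 3, exponent = n-1-k = 1
B^1 mod M = 11^1 mod 509 = 11
Delta = (7 - 3) * 11 mod 509 = 44
New hash = (66 + 44) mod 509 = 110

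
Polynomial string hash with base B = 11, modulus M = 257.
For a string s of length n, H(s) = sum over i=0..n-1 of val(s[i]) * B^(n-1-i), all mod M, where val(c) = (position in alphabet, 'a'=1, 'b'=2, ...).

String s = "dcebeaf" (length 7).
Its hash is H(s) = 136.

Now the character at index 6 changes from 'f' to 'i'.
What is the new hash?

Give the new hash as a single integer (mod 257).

Answer: 139

Derivation:
val('f') = 6, val('i') = 9
Position k = 6, exponent = n-1-k = 0
B^0 mod M = 11^0 mod 257 = 1
Delta = (9 - 6) * 1 mod 257 = 3
New hash = (136 + 3) mod 257 = 139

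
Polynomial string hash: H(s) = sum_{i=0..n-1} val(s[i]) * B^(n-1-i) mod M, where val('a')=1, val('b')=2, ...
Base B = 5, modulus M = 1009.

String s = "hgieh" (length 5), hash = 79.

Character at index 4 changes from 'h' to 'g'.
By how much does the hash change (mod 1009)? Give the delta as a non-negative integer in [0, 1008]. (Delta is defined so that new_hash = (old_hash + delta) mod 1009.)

Answer: 1008

Derivation:
Delta formula: (val(new) - val(old)) * B^(n-1-k) mod M
  val('g') - val('h') = 7 - 8 = -1
  B^(n-1-k) = 5^0 mod 1009 = 1
  Delta = -1 * 1 mod 1009 = 1008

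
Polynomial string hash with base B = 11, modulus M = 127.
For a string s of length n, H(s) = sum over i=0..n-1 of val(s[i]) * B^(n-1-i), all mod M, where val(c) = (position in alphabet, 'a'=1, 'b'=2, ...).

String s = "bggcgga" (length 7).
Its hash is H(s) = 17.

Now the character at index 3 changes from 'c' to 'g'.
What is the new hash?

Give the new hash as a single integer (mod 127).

Answer: 7

Derivation:
val('c') = 3, val('g') = 7
Position k = 3, exponent = n-1-k = 3
B^3 mod M = 11^3 mod 127 = 61
Delta = (7 - 3) * 61 mod 127 = 117
New hash = (17 + 117) mod 127 = 7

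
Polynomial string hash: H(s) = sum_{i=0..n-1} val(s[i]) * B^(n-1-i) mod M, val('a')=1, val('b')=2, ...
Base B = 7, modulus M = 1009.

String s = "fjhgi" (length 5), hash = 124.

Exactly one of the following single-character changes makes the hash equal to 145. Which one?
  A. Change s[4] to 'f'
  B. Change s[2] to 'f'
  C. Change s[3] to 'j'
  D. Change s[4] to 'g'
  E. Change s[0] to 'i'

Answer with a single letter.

Option A: s[4]='i'->'f', delta=(6-9)*7^0 mod 1009 = 1006, hash=124+1006 mod 1009 = 121
Option B: s[2]='h'->'f', delta=(6-8)*7^2 mod 1009 = 911, hash=124+911 mod 1009 = 26
Option C: s[3]='g'->'j', delta=(10-7)*7^1 mod 1009 = 21, hash=124+21 mod 1009 = 145 <-- target
Option D: s[4]='i'->'g', delta=(7-9)*7^0 mod 1009 = 1007, hash=124+1007 mod 1009 = 122
Option E: s[0]='f'->'i', delta=(9-6)*7^4 mod 1009 = 140, hash=124+140 mod 1009 = 264

Answer: C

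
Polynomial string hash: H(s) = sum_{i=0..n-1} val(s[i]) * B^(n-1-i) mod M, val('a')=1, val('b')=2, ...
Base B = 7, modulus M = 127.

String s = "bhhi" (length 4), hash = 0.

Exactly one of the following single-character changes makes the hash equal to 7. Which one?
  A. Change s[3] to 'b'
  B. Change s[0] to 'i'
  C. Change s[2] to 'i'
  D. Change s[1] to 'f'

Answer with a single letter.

Option A: s[3]='i'->'b', delta=(2-9)*7^0 mod 127 = 120, hash=0+120 mod 127 = 120
Option B: s[0]='b'->'i', delta=(9-2)*7^3 mod 127 = 115, hash=0+115 mod 127 = 115
Option C: s[2]='h'->'i', delta=(9-8)*7^1 mod 127 = 7, hash=0+7 mod 127 = 7 <-- target
Option D: s[1]='h'->'f', delta=(6-8)*7^2 mod 127 = 29, hash=0+29 mod 127 = 29

Answer: C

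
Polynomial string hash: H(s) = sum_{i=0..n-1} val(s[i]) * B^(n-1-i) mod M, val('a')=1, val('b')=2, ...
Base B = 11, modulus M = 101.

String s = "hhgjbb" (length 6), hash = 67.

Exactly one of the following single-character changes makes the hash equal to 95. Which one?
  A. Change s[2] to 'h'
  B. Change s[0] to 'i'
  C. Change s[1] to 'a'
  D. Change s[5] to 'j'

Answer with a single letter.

Answer: C

Derivation:
Option A: s[2]='g'->'h', delta=(8-7)*11^3 mod 101 = 18, hash=67+18 mod 101 = 85
Option B: s[0]='h'->'i', delta=(9-8)*11^5 mod 101 = 57, hash=67+57 mod 101 = 23
Option C: s[1]='h'->'a', delta=(1-8)*11^4 mod 101 = 28, hash=67+28 mod 101 = 95 <-- target
Option D: s[5]='b'->'j', delta=(10-2)*11^0 mod 101 = 8, hash=67+8 mod 101 = 75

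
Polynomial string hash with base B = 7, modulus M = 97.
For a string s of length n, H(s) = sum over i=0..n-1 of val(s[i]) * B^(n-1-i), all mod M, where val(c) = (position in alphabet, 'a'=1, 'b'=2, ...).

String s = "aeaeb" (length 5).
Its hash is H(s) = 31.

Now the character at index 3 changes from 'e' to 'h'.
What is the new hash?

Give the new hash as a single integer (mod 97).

Answer: 52

Derivation:
val('e') = 5, val('h') = 8
Position k = 3, exponent = n-1-k = 1
B^1 mod M = 7^1 mod 97 = 7
Delta = (8 - 5) * 7 mod 97 = 21
New hash = (31 + 21) mod 97 = 52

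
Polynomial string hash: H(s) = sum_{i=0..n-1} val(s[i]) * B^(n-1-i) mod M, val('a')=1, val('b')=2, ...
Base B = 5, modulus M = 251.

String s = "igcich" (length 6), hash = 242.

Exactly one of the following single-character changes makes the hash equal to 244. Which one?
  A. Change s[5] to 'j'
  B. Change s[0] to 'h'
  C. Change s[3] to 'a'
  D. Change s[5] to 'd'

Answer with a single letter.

Option A: s[5]='h'->'j', delta=(10-8)*5^0 mod 251 = 2, hash=242+2 mod 251 = 244 <-- target
Option B: s[0]='i'->'h', delta=(8-9)*5^5 mod 251 = 138, hash=242+138 mod 251 = 129
Option C: s[3]='i'->'a', delta=(1-9)*5^2 mod 251 = 51, hash=242+51 mod 251 = 42
Option D: s[5]='h'->'d', delta=(4-8)*5^0 mod 251 = 247, hash=242+247 mod 251 = 238

Answer: A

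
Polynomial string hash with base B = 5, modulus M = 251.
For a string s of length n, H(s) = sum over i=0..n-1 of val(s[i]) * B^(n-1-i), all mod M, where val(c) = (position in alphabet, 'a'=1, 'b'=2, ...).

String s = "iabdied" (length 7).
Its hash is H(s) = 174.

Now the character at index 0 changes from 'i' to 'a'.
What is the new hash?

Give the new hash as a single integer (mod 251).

Answer: 172

Derivation:
val('i') = 9, val('a') = 1
Position k = 0, exponent = n-1-k = 6
B^6 mod M = 5^6 mod 251 = 63
Delta = (1 - 9) * 63 mod 251 = 249
New hash = (174 + 249) mod 251 = 172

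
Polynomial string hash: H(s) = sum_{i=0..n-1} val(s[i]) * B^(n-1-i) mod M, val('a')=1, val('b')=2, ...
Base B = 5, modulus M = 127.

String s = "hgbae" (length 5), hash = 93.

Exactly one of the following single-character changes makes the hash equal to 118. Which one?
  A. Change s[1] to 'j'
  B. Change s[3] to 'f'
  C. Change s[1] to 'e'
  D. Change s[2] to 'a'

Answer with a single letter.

Option A: s[1]='g'->'j', delta=(10-7)*5^3 mod 127 = 121, hash=93+121 mod 127 = 87
Option B: s[3]='a'->'f', delta=(6-1)*5^1 mod 127 = 25, hash=93+25 mod 127 = 118 <-- target
Option C: s[1]='g'->'e', delta=(5-7)*5^3 mod 127 = 4, hash=93+4 mod 127 = 97
Option D: s[2]='b'->'a', delta=(1-2)*5^2 mod 127 = 102, hash=93+102 mod 127 = 68

Answer: B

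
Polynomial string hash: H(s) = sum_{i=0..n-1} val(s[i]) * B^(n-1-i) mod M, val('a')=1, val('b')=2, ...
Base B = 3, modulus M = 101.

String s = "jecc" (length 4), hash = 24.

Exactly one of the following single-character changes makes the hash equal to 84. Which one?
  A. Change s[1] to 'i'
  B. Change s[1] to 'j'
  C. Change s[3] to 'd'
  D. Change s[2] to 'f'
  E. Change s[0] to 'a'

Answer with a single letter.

Answer: E

Derivation:
Option A: s[1]='e'->'i', delta=(9-5)*3^2 mod 101 = 36, hash=24+36 mod 101 = 60
Option B: s[1]='e'->'j', delta=(10-5)*3^2 mod 101 = 45, hash=24+45 mod 101 = 69
Option C: s[3]='c'->'d', delta=(4-3)*3^0 mod 101 = 1, hash=24+1 mod 101 = 25
Option D: s[2]='c'->'f', delta=(6-3)*3^1 mod 101 = 9, hash=24+9 mod 101 = 33
Option E: s[0]='j'->'a', delta=(1-10)*3^3 mod 101 = 60, hash=24+60 mod 101 = 84 <-- target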